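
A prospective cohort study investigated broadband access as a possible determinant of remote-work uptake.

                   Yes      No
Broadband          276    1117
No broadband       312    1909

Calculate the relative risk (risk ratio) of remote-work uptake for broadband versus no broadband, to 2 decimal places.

1.41

Cells: a = 276, b = 1117, c = 312, d = 1909.
Risk in exposed = 276/1393 = 0.19813; risk in unexposed = 312/2221 = 0.14048.
RR = 0.19813 / 0.14048 = 1.41043
The risk among the exposed is 1.41 times that among the unexposed.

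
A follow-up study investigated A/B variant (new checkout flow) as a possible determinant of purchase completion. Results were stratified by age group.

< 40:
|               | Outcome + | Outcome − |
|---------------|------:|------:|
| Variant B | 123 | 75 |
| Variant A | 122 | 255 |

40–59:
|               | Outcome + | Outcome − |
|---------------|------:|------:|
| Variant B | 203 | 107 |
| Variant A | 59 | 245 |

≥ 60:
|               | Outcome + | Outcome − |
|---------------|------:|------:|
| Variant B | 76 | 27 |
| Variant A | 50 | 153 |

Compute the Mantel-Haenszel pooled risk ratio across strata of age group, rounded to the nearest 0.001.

RR_MH = Σ(aᵢ·n₀ᵢ/nᵢ) / Σ(cᵢ·n₁ᵢ/nᵢ), with n₁ᵢ = aᵢ+bᵢ (exposed), n₀ᵢ = cᵢ+dᵢ (unexposed), nᵢ = n₁ᵢ+n₀ᵢ.
Stratum 1 (< 40): n₁ = 198, n₀ = 377, n = 575; a·n₀/n = 123·377/575 = 80.6452; c·n₁/n = 122·198/575 = 42.0104
Stratum 2 (40–59): n₁ = 310, n₀ = 304, n = 614; a·n₀/n = 203·304/614 = 100.5081; c·n₁/n = 59·310/614 = 29.7883
Stratum 3 (≥ 60): n₁ = 103, n₀ = 203, n = 306; a·n₀/n = 76·203/306 = 50.4183; c·n₁/n = 50·103/306 = 16.8301
RR_MH = (80.6452 + 100.5081 + 50.4183) / (42.0104 + 29.7883 + 16.8301) = 231.5717 / 88.6288 = 2.61283

2.613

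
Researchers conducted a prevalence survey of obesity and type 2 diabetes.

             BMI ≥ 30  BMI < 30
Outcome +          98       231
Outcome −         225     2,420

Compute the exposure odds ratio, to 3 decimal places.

4.563

Reading the table with exposure as columns: a = 98 (BMI ≥ 30, case), b = 225 (BMI ≥ 30, non-case), c = 231 (BMI < 30, case), d = 2420.
OR = (a·d)/(b·c) = (98 × 2420) / (225 × 231) = 237160 / 51975 = 4.56296
The odds of type 2 diabetes are about 4.56 times as high in the bmi ≥ 30 group.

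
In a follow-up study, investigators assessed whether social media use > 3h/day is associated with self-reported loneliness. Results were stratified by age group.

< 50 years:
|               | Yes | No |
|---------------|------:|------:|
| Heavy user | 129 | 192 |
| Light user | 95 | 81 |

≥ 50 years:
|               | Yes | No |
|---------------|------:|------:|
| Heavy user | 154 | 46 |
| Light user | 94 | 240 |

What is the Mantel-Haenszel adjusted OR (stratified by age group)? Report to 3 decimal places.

2.014

OR_MH = Σ(aᵢdᵢ/nᵢ) / Σ(bᵢcᵢ/nᵢ), where nᵢ is the stratum total.
Stratum 1 (< 50 years): n = 497; a·d/n = 129·81/497 = 21.0241; b·c/n = 192·95/497 = 36.7002
Stratum 2 (≥ 50 years): n = 534; a·d/n = 154·240/534 = 69.2135; b·c/n = 46·94/534 = 8.0974
OR_MH = (21.0241 + 69.2135) / (36.7002 + 8.0974) = 90.2376 / 44.7976 = 2.01434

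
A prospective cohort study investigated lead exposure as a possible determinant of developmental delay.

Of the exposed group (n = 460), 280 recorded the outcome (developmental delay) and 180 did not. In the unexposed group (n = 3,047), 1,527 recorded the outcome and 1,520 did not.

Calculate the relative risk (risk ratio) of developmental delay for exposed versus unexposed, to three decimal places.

From the description: a = 280, b = 180, c = 1527, d = 1520.
Risk in exposed = 280/460 = 0.60870; risk in unexposed = 1527/3047 = 0.50115.
RR = 0.60870 / 0.50115 = 1.21460
The risk among the exposed is 1.21 times that among the unexposed.

1.215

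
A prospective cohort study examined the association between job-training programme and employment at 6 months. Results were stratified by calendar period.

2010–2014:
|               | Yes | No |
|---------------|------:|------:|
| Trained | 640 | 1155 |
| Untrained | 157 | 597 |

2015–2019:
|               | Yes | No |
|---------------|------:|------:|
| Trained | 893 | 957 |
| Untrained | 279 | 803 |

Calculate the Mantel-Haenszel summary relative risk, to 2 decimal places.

1.81

RR_MH = Σ(aᵢ·n₀ᵢ/nᵢ) / Σ(cᵢ·n₁ᵢ/nᵢ), with n₁ᵢ = aᵢ+bᵢ (exposed), n₀ᵢ = cᵢ+dᵢ (unexposed), nᵢ = n₁ᵢ+n₀ᵢ.
Stratum 1 (2010–2014): n₁ = 1795, n₀ = 754, n = 2549; a·n₀/n = 640·754/2549 = 189.3135; c·n₁/n = 157·1795/2549 = 110.5590
Stratum 2 (2015–2019): n₁ = 1850, n₀ = 1082, n = 2932; a·n₀/n = 893·1082/2932 = 329.5450; c·n₁/n = 279·1850/2932 = 176.0402
RR_MH = (189.3135 + 329.5450) / (110.5590 + 176.0402) = 518.8585 / 286.5993 = 1.81040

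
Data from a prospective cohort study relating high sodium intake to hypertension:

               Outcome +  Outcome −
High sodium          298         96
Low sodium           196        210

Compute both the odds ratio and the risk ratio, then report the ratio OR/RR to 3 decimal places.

Cells: a = 298, b = 96, c = 196, d = 210.
OR = (298·210)/(96·196) = 62580/18816 = 3.32589
Risk in exposed = 298/394 = 0.75635; risk in unexposed = 196/406 = 0.48276; RR = 1.56672
OR/RR = 3.32589 / 1.56672 = 2.12284
The outcome is not rare, so the OR lies further from 1 than the RR.

2.123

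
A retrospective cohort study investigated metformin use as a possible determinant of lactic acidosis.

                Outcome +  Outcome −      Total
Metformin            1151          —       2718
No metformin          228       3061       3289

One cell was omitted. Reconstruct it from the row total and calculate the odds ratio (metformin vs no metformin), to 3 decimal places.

The missing cell is in the exposed row: 2718 − 1151 = 1567.
So a = 1151, b = 1567, c = 228, d = 3061.
OR = (a·d)/(b·c) = (1151 × 3061) / (1567 × 228) = 3523211 / 357276 = 9.86131

9.861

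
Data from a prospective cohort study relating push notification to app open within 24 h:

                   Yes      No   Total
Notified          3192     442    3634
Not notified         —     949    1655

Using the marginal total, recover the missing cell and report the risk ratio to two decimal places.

The missing cell is in the unexposed row: 1655 − 949 = 706.
So a = 3192, b = 442, c = 706, d = 949.
RR = [a/(a+b)] / [c/(c+d)] = (3192/3634) / (706/1655) = 0.87837/0.42659 = 2.05907

2.06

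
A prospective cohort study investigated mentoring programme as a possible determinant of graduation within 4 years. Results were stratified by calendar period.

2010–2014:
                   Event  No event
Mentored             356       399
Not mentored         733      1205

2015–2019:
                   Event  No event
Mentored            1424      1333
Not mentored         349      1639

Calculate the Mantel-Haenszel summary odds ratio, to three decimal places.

3.151

OR_MH = Σ(aᵢdᵢ/nᵢ) / Σ(bᵢcᵢ/nᵢ), where nᵢ is the stratum total.
Stratum 1 (2010–2014): n = 2693; a·d/n = 356·1205/2693 = 159.2945; b·c/n = 399·733/2693 = 108.6027
Stratum 2 (2015–2019): n = 4745; a·d/n = 1424·1639/4745 = 491.8727; b·c/n = 1333·349/4745 = 98.0436
OR_MH = (159.2945 + 491.8727) / (108.6027 + 98.0436) = 651.1672 / 206.6463 = 3.15112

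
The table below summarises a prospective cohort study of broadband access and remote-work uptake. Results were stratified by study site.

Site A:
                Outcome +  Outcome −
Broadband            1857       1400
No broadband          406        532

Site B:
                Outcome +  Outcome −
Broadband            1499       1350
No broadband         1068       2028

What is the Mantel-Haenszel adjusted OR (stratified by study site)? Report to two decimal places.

OR_MH = Σ(aᵢdᵢ/nᵢ) / Σ(bᵢcᵢ/nᵢ), where nᵢ is the stratum total.
Stratum 1 (Site A): n = 4195; a·d/n = 1857·532/4195 = 235.5004; b·c/n = 1400·406/4195 = 135.4946
Stratum 2 (Site B): n = 5945; a·d/n = 1499·2028/5945 = 511.3494; b·c/n = 1350·1068/5945 = 242.5231
OR_MH = (235.5004 + 511.3494) / (135.4946 + 242.5231) = 746.8497 / 378.0178 = 1.97570

1.98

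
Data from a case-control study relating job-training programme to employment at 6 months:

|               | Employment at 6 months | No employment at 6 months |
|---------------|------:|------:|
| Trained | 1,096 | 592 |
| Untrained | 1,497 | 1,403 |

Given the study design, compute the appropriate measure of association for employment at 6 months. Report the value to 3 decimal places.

Cells: a = 1096, b = 592, c = 1497, d = 1403.
This is a case-control study: participants were sampled on outcome status, so risks in the source population cannot be estimated directly — relative risk is not valid here. The odds ratio is the appropriate measure.
OR = (a·d)/(b·c) = (1096 × 1403) / (592 × 1497) = 1537688 / 886224 = 1.73510

1.735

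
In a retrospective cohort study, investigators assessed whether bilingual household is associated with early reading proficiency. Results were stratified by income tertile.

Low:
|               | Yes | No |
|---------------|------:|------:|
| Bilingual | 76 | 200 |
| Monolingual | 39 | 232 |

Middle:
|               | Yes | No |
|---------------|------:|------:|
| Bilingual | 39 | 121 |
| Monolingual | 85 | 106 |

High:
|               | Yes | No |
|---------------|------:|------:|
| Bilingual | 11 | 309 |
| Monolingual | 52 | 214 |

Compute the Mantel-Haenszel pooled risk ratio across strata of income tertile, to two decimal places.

0.74

RR_MH = Σ(aᵢ·n₀ᵢ/nᵢ) / Σ(cᵢ·n₁ᵢ/nᵢ), with n₁ᵢ = aᵢ+bᵢ (exposed), n₀ᵢ = cᵢ+dᵢ (unexposed), nᵢ = n₁ᵢ+n₀ᵢ.
Stratum 1 (Low): n₁ = 276, n₀ = 271, n = 547; a·n₀/n = 76·271/547 = 37.6527; c·n₁/n = 39·276/547 = 19.6782
Stratum 2 (Middle): n₁ = 160, n₀ = 191, n = 351; a·n₀/n = 39·191/351 = 21.2222; c·n₁/n = 85·160/351 = 38.7464
Stratum 3 (High): n₁ = 320, n₀ = 266, n = 586; a·n₀/n = 11·266/586 = 4.9932; c·n₁/n = 52·320/586 = 28.3959
RR_MH = (37.6527 + 21.2222 + 4.9932) / (19.6782 + 38.7464 + 28.3959) = 63.8680 / 86.8206 = 0.73563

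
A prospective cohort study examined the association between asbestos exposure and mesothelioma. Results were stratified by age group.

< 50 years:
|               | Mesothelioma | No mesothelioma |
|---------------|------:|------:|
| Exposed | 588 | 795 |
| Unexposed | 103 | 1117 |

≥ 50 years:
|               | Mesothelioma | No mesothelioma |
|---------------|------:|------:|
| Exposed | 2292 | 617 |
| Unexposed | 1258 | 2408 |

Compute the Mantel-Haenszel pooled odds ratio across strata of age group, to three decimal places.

7.302

OR_MH = Σ(aᵢdᵢ/nᵢ) / Σ(bᵢcᵢ/nᵢ), where nᵢ is the stratum total.
Stratum 1 (< 50 years): n = 2603; a·d/n = 588·1117/2603 = 252.3227; b·c/n = 795·103/2603 = 31.4579
Stratum 2 (≥ 50 years): n = 6575; a·d/n = 2292·2408/6575 = 839.4123; b·c/n = 617·1258/6575 = 118.0511
OR_MH = (252.3227 + 839.4123) / (31.4579 + 118.0511) = 1091.7350 / 149.5090 = 7.30213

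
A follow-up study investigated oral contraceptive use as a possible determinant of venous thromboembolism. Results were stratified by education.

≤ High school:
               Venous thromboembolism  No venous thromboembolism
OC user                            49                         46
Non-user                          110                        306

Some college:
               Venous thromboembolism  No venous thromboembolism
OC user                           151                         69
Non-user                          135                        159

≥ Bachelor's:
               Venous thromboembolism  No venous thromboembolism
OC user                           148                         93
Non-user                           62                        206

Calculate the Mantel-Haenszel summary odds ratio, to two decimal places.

3.45

OR_MH = Σ(aᵢdᵢ/nᵢ) / Σ(bᵢcᵢ/nᵢ), where nᵢ is the stratum total.
Stratum 1 (≤ High school): n = 511; a·d/n = 49·306/511 = 29.3425; b·c/n = 46·110/511 = 9.9022
Stratum 2 (Some college): n = 514; a·d/n = 151·159/514 = 46.7101; b·c/n = 69·135/514 = 18.1226
Stratum 3 (≥ Bachelor's): n = 509; a·d/n = 148·206/509 = 59.8978; b·c/n = 93·62/509 = 11.3281
OR_MH = (29.3425 + 46.7101 + 59.8978) / (9.9022 + 18.1226 + 11.3281) = 135.9504 / 39.3528 = 3.45466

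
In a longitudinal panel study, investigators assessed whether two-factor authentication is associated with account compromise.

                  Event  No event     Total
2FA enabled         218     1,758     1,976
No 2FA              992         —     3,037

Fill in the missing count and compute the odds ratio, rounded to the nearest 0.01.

0.26

The missing cell is in the unexposed row: 3037 − 992 = 2045.
So a = 218, b = 1758, c = 992, d = 2045.
OR = (a·d)/(b·c) = (218 × 2045) / (1758 × 992) = 445810 / 1743936 = 0.25563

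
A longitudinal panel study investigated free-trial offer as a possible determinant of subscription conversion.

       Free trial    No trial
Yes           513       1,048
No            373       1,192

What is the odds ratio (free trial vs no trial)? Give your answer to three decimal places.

1.564

Reading the table with exposure as columns: a = 513 (Free trial, case), b = 373 (Free trial, non-case), c = 1048 (No trial, case), d = 1192.
OR = (a·d)/(b·c) = (513 × 1192) / (373 × 1048) = 611496 / 390904 = 1.56431
The odds of subscription conversion are about 1.56 times as high in the free trial group.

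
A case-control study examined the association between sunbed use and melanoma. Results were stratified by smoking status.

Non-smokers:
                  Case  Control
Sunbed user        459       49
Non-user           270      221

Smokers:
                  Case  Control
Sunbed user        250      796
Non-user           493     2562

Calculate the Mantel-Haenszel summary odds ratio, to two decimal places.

2.37

OR_MH = Σ(aᵢdᵢ/nᵢ) / Σ(bᵢcᵢ/nᵢ), where nᵢ is the stratum total.
Stratum 1 (Non-smokers): n = 999; a·d/n = 459·221/999 = 101.5405; b·c/n = 49·270/999 = 13.2432
Stratum 2 (Smokers): n = 4101; a·d/n = 250·2562/4101 = 156.1814; b·c/n = 796·493/4101 = 95.6908
OR_MH = (101.5405 + 156.1814) / (13.2432 + 95.6908) = 257.7220 / 108.9341 = 2.36585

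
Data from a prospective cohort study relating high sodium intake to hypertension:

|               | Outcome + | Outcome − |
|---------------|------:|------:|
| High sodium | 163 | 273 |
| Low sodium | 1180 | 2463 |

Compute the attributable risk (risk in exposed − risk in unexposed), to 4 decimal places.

0.0499

Cells: a = 163, b = 273, c = 1180, d = 2463.
Risk in exposed = 163/436 = 0.373853; risk in unexposed = 1180/3643 = 0.323909.
Risk difference = 0.373853 − 0.323909 = 0.049944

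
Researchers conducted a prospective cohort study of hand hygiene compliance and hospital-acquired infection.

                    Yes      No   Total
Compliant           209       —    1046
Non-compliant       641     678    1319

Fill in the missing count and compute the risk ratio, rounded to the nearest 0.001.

The missing cell is in the exposed row: 1046 − 209 = 837.
So a = 209, b = 837, c = 641, d = 678.
RR = [a/(a+b)] / [c/(c+d)] = (209/1046) / (641/1319) = 0.19981/0.48597 = 0.41115

0.411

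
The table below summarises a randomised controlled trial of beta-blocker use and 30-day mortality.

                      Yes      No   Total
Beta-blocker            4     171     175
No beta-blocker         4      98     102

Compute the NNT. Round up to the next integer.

62

Risk in treated group = 4/175 = 0.02286; risk in control = 4/102 = 0.03922.
Absolute risk reduction = 0.03922 − 0.02286 = 0.01636
NNT = 1 / ARR = 1 / 0.01636 = 61.130 → round up → 62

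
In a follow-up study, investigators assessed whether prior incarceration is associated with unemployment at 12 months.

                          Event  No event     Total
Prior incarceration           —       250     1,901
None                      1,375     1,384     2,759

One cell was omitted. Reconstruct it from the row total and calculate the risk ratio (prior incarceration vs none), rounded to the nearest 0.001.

The missing cell is in the exposed row: 1901 − 250 = 1651.
So a = 1651, b = 250, c = 1375, d = 1384.
RR = [a/(a+b)] / [c/(c+d)] = (1651/1901) / (1375/2759) = 0.86849/0.49837 = 1.74267

1.743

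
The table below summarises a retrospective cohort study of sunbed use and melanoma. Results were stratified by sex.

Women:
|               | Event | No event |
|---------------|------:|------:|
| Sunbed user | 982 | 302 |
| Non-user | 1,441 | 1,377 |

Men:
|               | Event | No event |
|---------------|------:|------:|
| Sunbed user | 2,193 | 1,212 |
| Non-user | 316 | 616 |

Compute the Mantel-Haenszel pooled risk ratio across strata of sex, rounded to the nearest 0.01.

RR_MH = Σ(aᵢ·n₀ᵢ/nᵢ) / Σ(cᵢ·n₁ᵢ/nᵢ), with n₁ᵢ = aᵢ+bᵢ (exposed), n₀ᵢ = cᵢ+dᵢ (unexposed), nᵢ = n₁ᵢ+n₀ᵢ.
Stratum 1 (Women): n₁ = 1284, n₀ = 2818, n = 4102; a·n₀/n = 982·2818/4102 = 674.6163; c·n₁/n = 1441·1284/4102 = 451.0590
Stratum 2 (Men): n₁ = 3405, n₀ = 932, n = 4337; a·n₀/n = 2193·932/4337 = 471.2649; c·n₁/n = 316·3405/4337 = 248.0932
RR_MH = (674.6163 + 471.2649) / (451.0590 + 248.0932) = 1145.8812 / 699.1521 = 1.63896

1.64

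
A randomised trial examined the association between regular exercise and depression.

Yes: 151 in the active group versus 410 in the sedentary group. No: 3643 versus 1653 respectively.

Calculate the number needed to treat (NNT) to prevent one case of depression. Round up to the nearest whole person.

Risk in treated group = 151/3794 = 0.03980; risk in control = 410/2063 = 0.19874.
Absolute risk reduction = 0.19874 − 0.03980 = 0.15894
NNT = 1 / ARR = 1 / 0.15894 = 6.292 → round up → 7

7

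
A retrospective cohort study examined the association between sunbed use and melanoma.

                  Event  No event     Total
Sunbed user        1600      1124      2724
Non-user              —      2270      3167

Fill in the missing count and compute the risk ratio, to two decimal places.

The missing cell is in the unexposed row: 3167 − 2270 = 897.
So a = 1600, b = 1124, c = 897, d = 2270.
RR = [a/(a+b)] / [c/(c+d)] = (1600/2724) / (897/3167) = 0.58737/0.28323 = 2.07381

2.07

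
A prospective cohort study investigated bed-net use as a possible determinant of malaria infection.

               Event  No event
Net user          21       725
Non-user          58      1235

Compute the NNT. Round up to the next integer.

60

Risk in treated group = 21/746 = 0.02815; risk in control = 58/1293 = 0.04486.
Absolute risk reduction = 0.04486 − 0.02815 = 0.01671
NNT = 1 / ARR = 1 / 0.01671 = 59.856 → round up → 60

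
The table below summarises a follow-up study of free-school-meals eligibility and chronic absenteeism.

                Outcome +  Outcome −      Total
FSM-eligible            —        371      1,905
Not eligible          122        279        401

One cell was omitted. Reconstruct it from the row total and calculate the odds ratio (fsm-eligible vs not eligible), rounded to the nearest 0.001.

The missing cell is in the exposed row: 1905 − 371 = 1534.
So a = 1534, b = 371, c = 122, d = 279.
OR = (a·d)/(b·c) = (1534 × 279) / (371 × 122) = 427986 / 45262 = 9.45575

9.456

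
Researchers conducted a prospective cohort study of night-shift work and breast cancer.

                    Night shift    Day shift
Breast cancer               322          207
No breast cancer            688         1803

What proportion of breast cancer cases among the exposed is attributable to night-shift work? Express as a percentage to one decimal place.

Reading the table with exposure as columns: a = 322 (Night shift, case), b = 688 (Night shift, non-case), c = 207 (Day shift, case), d = 1803.
Risk in exposed = 322/1010 = 0.31881; risk in unexposed = 207/2010 = 0.10299.
RR = 0.31881/0.10299 = 3.09571
AR% = (RR − 1)/RR × 100 = (3.09571 − 1)/3.09571 × 100 = 67.6972%

67.7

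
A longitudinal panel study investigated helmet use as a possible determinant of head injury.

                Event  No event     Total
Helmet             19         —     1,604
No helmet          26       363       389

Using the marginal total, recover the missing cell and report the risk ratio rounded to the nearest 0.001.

The missing cell is in the exposed row: 1604 − 19 = 1585.
So a = 19, b = 1585, c = 26, d = 363.
RR = [a/(a+b)] / [c/(c+d)] = (19/1604) / (26/389) = 0.01185/0.06684 = 0.17723

0.177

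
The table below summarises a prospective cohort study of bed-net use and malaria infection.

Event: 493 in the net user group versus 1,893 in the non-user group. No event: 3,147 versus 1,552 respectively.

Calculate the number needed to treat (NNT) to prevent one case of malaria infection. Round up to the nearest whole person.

Risk in treated group = 493/3640 = 0.13544; risk in control = 1893/3445 = 0.54949.
Absolute risk reduction = 0.54949 − 0.13544 = 0.41405
NNT = 1 / ARR = 1 / 0.41405 = 2.415 → round up → 3

3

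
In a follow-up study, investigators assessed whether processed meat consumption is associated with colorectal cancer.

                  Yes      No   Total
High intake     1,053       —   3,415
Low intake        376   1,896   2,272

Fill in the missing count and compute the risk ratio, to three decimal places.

The missing cell is in the exposed row: 3415 − 1053 = 2362.
So a = 1053, b = 2362, c = 376, d = 1896.
RR = [a/(a+b)] / [c/(c+d)] = (1053/3415) / (376/2272) = 0.30835/0.16549 = 1.86319

1.863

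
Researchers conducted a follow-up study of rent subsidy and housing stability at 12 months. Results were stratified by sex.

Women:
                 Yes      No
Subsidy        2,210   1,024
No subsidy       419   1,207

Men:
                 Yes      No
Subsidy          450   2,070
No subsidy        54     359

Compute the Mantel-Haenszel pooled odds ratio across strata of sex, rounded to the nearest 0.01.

OR_MH = Σ(aᵢdᵢ/nᵢ) / Σ(bᵢcᵢ/nᵢ), where nᵢ is the stratum total.
Stratum 1 (Women): n = 4860; a·d/n = 2210·1207/4860 = 548.8621; b·c/n = 1024·419/4860 = 88.2831
Stratum 2 (Men): n = 2933; a·d/n = 450·359/2933 = 55.0801; b·c/n = 2070·54/2933 = 38.1111
OR_MH = (548.8621 + 55.0801) / (88.2831 + 38.1111) = 603.9423 / 126.3943 = 4.77824

4.78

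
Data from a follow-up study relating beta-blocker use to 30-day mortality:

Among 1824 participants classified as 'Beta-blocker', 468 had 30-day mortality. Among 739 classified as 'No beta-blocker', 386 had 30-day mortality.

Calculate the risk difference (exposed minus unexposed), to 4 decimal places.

-0.2657

From the description: a = 468, b = 1356, c = 386, d = 353.
Risk in exposed = 468/1824 = 0.256579; risk in unexposed = 386/739 = 0.522327.
Risk difference = 0.256579 − 0.522327 = -0.265749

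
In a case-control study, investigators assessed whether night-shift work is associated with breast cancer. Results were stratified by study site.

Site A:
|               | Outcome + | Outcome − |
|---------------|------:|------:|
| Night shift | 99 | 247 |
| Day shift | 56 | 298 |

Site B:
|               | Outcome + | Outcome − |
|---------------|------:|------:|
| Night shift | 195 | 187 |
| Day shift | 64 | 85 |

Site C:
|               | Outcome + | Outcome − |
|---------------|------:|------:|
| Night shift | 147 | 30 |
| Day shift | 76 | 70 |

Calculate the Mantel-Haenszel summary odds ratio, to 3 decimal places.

2.132

OR_MH = Σ(aᵢdᵢ/nᵢ) / Σ(bᵢcᵢ/nᵢ), where nᵢ is the stratum total.
Stratum 1 (Site A): n = 700; a·d/n = 99·298/700 = 42.1457; b·c/n = 247·56/700 = 19.7600
Stratum 2 (Site B): n = 531; a·d/n = 195·85/531 = 31.2147; b·c/n = 187·64/531 = 22.5386
Stratum 3 (Site C): n = 323; a·d/n = 147·70/323 = 31.8576; b·c/n = 30·76/323 = 7.0588
OR_MH = (42.1457 + 31.2147 + 31.8576) / (19.7600 + 22.5386 + 7.0588) = 105.2180 / 49.3574 = 2.13176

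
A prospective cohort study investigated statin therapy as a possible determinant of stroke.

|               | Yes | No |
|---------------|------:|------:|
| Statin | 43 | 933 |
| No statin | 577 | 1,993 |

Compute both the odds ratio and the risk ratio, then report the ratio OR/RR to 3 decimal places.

0.811

Cells: a = 43, b = 933, c = 577, d = 1993.
OR = (43·1993)/(933·577) = 85699/538341 = 0.15919
Risk in exposed = 43/976 = 0.04406; risk in unexposed = 577/2570 = 0.22451; RR = 0.19623
OR/RR = 0.15919 / 0.19623 = 0.81123
The outcome is not rare, so the OR lies further from 1 than the RR.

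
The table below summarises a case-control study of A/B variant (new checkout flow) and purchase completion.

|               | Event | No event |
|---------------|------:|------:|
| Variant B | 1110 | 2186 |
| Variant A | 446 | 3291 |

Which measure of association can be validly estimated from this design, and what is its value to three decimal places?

3.747

Cells: a = 1110, b = 2186, c = 446, d = 3291.
This is a case-control study: participants were sampled on outcome status, so risks in the source population cannot be estimated directly — relative risk is not valid here. The odds ratio is the appropriate measure.
OR = (a·d)/(b·c) = (1110 × 3291) / (2186 × 446) = 3653010 / 974956 = 3.74685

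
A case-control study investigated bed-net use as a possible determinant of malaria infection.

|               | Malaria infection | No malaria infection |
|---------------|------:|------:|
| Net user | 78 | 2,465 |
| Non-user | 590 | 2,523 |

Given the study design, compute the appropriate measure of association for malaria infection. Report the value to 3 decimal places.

0.135

Cells: a = 78, b = 2465, c = 590, d = 2523.
This is a case-control study: participants were sampled on outcome status, so risks in the source population cannot be estimated directly — relative risk is not valid here. The odds ratio is the appropriate measure.
OR = (a·d)/(b·c) = (78 × 2523) / (2465 × 590) = 196794 / 1454350 = 0.13531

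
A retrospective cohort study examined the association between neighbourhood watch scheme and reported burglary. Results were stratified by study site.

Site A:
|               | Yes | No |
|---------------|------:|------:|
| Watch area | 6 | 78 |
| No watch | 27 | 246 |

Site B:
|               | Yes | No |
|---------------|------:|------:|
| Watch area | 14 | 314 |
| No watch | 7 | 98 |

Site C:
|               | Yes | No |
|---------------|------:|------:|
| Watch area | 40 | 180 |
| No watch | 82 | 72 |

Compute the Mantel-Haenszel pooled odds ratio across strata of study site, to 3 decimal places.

0.297

OR_MH = Σ(aᵢdᵢ/nᵢ) / Σ(bᵢcᵢ/nᵢ), where nᵢ is the stratum total.
Stratum 1 (Site A): n = 357; a·d/n = 6·246/357 = 4.1345; b·c/n = 78·27/357 = 5.8992
Stratum 2 (Site B): n = 433; a·d/n = 14·98/433 = 3.1686; b·c/n = 314·7/433 = 5.0762
Stratum 3 (Site C): n = 374; a·d/n = 40·72/374 = 7.7005; b·c/n = 180·82/374 = 39.4652
OR_MH = (4.1345 + 3.1686 + 7.7005) / (5.8992 + 5.0762 + 39.4652) = 15.0036 / 50.4406 = 0.29745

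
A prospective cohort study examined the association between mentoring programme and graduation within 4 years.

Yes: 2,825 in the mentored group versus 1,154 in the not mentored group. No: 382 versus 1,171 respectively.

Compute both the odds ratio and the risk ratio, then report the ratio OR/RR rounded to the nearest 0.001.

From the description: a = 2825, b = 382, c = 1154, d = 1171.
OR = (2825·1171)/(382·1154) = 3308075/440828 = 7.50423
Risk in exposed = 2825/3207 = 0.88089; risk in unexposed = 1154/2325 = 0.49634; RR = 1.77475
OR/RR = 7.50423 / 1.77475 = 4.22834
The outcome is not rare, so the OR lies further from 1 than the RR.

4.228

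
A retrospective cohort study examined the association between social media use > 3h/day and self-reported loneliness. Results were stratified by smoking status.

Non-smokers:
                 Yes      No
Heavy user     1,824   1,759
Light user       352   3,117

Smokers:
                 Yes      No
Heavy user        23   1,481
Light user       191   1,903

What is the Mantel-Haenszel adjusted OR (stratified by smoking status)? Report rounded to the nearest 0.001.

4.918

OR_MH = Σ(aᵢdᵢ/nᵢ) / Σ(bᵢcᵢ/nᵢ), where nᵢ is the stratum total.
Stratum 1 (Non-smokers): n = 7052; a·d/n = 1824·3117/7052 = 806.2121; b·c/n = 1759·352/7052 = 87.8003
Stratum 2 (Smokers): n = 3598; a·d/n = 23·1903/3598 = 12.1648; b·c/n = 1481·191/3598 = 78.6190
OR_MH = (806.2121 + 12.1648) / (87.8003 + 78.6190) = 818.3770 / 166.4193 = 4.91756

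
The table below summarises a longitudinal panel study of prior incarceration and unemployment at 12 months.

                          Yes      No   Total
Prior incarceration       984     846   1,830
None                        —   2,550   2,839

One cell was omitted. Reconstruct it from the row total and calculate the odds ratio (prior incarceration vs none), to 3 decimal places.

The missing cell is in the unexposed row: 2839 − 2550 = 289.
So a = 984, b = 846, c = 289, d = 2550.
OR = (a·d)/(b·c) = (984 × 2550) / (846 × 289) = 2509200 / 244494 = 10.26283

10.263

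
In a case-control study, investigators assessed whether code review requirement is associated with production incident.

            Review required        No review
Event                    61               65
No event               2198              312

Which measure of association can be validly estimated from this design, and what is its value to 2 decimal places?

0.13

Reading the table with exposure as columns: a = 61 (Review required, case), b = 2198 (Review required, non-case), c = 65 (No review, case), d = 312.
This is a case-control study: participants were sampled on outcome status, so risks in the source population cannot be estimated directly — relative risk is not valid here. The odds ratio is the appropriate measure.
OR = (a·d)/(b·c) = (61 × 312) / (2198 × 65) = 19032 / 142870 = 0.13321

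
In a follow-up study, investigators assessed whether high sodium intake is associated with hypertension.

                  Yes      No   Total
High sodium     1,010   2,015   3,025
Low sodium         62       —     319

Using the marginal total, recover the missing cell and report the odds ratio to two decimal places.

The missing cell is in the unexposed row: 319 − 62 = 257.
So a = 1010, b = 2015, c = 62, d = 257.
OR = (a·d)/(b·c) = (1010 × 257) / (2015 × 62) = 259570 / 124930 = 2.07772

2.08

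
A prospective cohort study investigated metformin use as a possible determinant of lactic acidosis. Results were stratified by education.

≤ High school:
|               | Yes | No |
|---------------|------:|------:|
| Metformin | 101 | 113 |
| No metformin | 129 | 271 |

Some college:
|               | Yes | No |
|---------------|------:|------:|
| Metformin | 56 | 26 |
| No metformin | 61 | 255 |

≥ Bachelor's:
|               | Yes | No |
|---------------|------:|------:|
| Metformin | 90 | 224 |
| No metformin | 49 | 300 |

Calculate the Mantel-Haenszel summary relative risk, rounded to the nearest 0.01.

1.95

RR_MH = Σ(aᵢ·n₀ᵢ/nᵢ) / Σ(cᵢ·n₁ᵢ/nᵢ), with n₁ᵢ = aᵢ+bᵢ (exposed), n₀ᵢ = cᵢ+dᵢ (unexposed), nᵢ = n₁ᵢ+n₀ᵢ.
Stratum 1 (≤ High school): n₁ = 214, n₀ = 400, n = 614; a·n₀/n = 101·400/614 = 65.7980; c·n₁/n = 129·214/614 = 44.9609
Stratum 2 (Some college): n₁ = 82, n₀ = 316, n = 398; a·n₀/n = 56·316/398 = 44.4623; c·n₁/n = 61·82/398 = 12.5678
Stratum 3 (≥ Bachelor's): n₁ = 314, n₀ = 349, n = 663; a·n₀/n = 90·349/663 = 47.3756; c·n₁/n = 49·314/663 = 23.2066
RR_MH = (65.7980 + 44.4623 + 47.3756) / (44.9609 + 12.5678 + 23.2066) = 157.6359 / 80.7354 = 1.95250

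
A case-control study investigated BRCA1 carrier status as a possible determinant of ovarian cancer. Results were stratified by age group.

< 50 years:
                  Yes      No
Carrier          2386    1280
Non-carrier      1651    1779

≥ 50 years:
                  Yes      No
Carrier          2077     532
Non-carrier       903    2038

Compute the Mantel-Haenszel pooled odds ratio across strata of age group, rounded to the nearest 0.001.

OR_MH = Σ(aᵢdᵢ/nᵢ) / Σ(bᵢcᵢ/nᵢ), where nᵢ is the stratum total.
Stratum 1 (< 50 years): n = 7096; a·d/n = 2386·1779/7096 = 598.1812; b·c/n = 1280·1651/7096 = 297.8129
Stratum 2 (≥ 50 years): n = 5550; a·d/n = 2077·2038/5550 = 762.6894; b·c/n = 532·903/5550 = 86.5578
OR_MH = (598.1812 + 762.6894) / (297.8129 + 86.5578) = 1360.8706 / 384.3707 = 3.54052

3.541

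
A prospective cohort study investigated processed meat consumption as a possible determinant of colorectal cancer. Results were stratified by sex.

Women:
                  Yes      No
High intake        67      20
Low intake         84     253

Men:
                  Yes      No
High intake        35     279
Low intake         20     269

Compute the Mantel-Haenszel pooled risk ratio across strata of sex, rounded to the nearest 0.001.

2.533

RR_MH = Σ(aᵢ·n₀ᵢ/nᵢ) / Σ(cᵢ·n₁ᵢ/nᵢ), with n₁ᵢ = aᵢ+bᵢ (exposed), n₀ᵢ = cᵢ+dᵢ (unexposed), nᵢ = n₁ᵢ+n₀ᵢ.
Stratum 1 (Women): n₁ = 87, n₀ = 337, n = 424; a·n₀/n = 67·337/424 = 53.2524; c·n₁/n = 84·87/424 = 17.2358
Stratum 2 (Men): n₁ = 314, n₀ = 289, n = 603; a·n₀/n = 35·289/603 = 16.7745; c·n₁/n = 20·314/603 = 10.4146
RR_MH = (53.2524 + 16.7745) / (17.2358 + 10.4146) = 70.0268 / 27.6504 = 2.53257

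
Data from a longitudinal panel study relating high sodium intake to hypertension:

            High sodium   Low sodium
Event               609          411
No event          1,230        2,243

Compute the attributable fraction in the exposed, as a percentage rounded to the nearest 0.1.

53.2

Reading the table with exposure as columns: a = 609 (High sodium, case), b = 1230 (High sodium, non-case), c = 411 (Low sodium, case), d = 2243.
Risk in exposed = 609/1839 = 0.33116; risk in unexposed = 411/2654 = 0.15486.
RR = 0.33116/0.15486 = 2.13843
AR% = (RR − 1)/RR × 100 = (2.13843 − 1)/2.13843 × 100 = 53.2367%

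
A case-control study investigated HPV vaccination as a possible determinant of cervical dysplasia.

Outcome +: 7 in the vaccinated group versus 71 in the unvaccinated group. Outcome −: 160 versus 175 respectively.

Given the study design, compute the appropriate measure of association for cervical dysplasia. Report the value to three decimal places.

0.108

From the description: a = 7, b = 160, c = 71, d = 175.
This is a case-control study: participants were sampled on outcome status, so risks in the source population cannot be estimated directly — relative risk is not valid here. The odds ratio is the appropriate measure.
OR = (a·d)/(b·c) = (7 × 175) / (160 × 71) = 1225 / 11360 = 0.10783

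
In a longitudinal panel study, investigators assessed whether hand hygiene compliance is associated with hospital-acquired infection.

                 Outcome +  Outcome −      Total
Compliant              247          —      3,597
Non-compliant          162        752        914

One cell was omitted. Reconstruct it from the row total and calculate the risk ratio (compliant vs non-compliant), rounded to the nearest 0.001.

The missing cell is in the exposed row: 3597 − 247 = 3350.
So a = 247, b = 3350, c = 162, d = 752.
RR = [a/(a+b)] / [c/(c+d)] = (247/3597) / (162/914) = 0.06867/0.17724 = 0.38743

0.387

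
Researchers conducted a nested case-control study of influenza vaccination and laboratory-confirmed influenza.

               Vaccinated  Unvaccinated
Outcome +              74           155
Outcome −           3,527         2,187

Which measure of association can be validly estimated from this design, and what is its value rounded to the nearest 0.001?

Reading the table with exposure as columns: a = 74 (Vaccinated, case), b = 3527 (Vaccinated, non-case), c = 155 (Unvaccinated, case), d = 2187.
This is a nested case-control study: participants were sampled on outcome status, so risks in the source population cannot be estimated directly — relative risk is not valid here. The odds ratio is the appropriate measure.
OR = (a·d)/(b·c) = (74 × 2187) / (3527 × 155) = 161838 / 546685 = 0.29604

0.296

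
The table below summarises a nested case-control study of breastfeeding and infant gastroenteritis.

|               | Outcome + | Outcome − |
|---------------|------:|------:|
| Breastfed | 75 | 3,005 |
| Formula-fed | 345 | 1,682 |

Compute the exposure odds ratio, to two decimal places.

0.12

Cells: a = 75, b = 3005, c = 345, d = 1682.
OR = (a·d)/(b·c) = (75 × 1682) / (3005 × 345) = 126150 / 1036725 = 0.12168
Exposure is associated with lower odds of infant gastroenteritis (OR = 0.12 < 1).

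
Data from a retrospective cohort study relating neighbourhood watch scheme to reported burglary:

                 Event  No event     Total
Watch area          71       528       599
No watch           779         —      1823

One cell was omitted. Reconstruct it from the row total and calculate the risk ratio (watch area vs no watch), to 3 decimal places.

0.277

The missing cell is in the unexposed row: 1823 − 779 = 1044.
So a = 71, b = 528, c = 779, d = 1044.
RR = [a/(a+b)] / [c/(c+d)] = (71/599) / (779/1823) = 0.11853/0.42732 = 0.27738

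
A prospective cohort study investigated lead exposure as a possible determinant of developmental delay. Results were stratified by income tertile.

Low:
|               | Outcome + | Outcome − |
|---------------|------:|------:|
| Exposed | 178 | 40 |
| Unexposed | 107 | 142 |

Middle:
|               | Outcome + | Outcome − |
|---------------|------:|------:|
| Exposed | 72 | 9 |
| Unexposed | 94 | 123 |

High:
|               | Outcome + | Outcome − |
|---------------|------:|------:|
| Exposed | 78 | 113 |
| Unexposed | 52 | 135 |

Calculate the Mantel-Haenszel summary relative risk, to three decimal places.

RR_MH = Σ(aᵢ·n₀ᵢ/nᵢ) / Σ(cᵢ·n₁ᵢ/nᵢ), with n₁ᵢ = aᵢ+bᵢ (exposed), n₀ᵢ = cᵢ+dᵢ (unexposed), nᵢ = n₁ᵢ+n₀ᵢ.
Stratum 1 (Low): n₁ = 218, n₀ = 249, n = 467; a·n₀/n = 178·249/467 = 94.9079; c·n₁/n = 107·218/467 = 49.9486
Stratum 2 (Middle): n₁ = 81, n₀ = 217, n = 298; a·n₀/n = 72·217/298 = 52.4295; c·n₁/n = 94·81/298 = 25.5503
Stratum 3 (High): n₁ = 191, n₀ = 187, n = 378; a·n₀/n = 78·187/378 = 38.5873; c·n₁/n = 52·191/378 = 26.2751
RR_MH = (94.9079 + 52.4295 + 38.5873) / (49.9486 + 25.5503 + 26.2751) = 185.9248 / 101.7741 = 1.82684

1.827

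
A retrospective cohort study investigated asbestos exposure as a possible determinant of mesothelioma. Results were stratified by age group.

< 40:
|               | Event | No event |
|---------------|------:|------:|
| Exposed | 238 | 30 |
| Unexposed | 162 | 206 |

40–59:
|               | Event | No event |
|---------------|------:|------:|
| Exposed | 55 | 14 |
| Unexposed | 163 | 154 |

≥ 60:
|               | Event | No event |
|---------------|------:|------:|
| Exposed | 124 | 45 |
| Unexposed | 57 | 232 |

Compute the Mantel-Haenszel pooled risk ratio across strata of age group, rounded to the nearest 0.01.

2.20

RR_MH = Σ(aᵢ·n₀ᵢ/nᵢ) / Σ(cᵢ·n₁ᵢ/nᵢ), with n₁ᵢ = aᵢ+bᵢ (exposed), n₀ᵢ = cᵢ+dᵢ (unexposed), nᵢ = n₁ᵢ+n₀ᵢ.
Stratum 1 (< 40): n₁ = 268, n₀ = 368, n = 636; a·n₀/n = 238·368/636 = 137.7107; c·n₁/n = 162·268/636 = 68.2642
Stratum 2 (40–59): n₁ = 69, n₀ = 317, n = 386; a·n₀/n = 55·317/386 = 45.1684; c·n₁/n = 163·69/386 = 29.1373
Stratum 3 (≥ 60): n₁ = 169, n₀ = 289, n = 458; a·n₀/n = 124·289/458 = 78.2445; c·n₁/n = 57·169/458 = 21.0328
RR_MH = (137.7107 + 45.1684 + 78.2445) / (68.2642 + 29.1373 + 21.0328) = 261.1236 / 118.4342 = 2.20480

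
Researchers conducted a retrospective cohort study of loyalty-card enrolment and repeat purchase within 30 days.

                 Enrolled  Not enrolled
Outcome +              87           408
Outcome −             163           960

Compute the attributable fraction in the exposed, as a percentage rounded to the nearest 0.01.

14.30

Reading the table with exposure as columns: a = 87 (Enrolled, case), b = 163 (Enrolled, non-case), c = 408 (Not enrolled, case), d = 960.
Risk in exposed = 87/250 = 0.34800; risk in unexposed = 408/1368 = 0.29825.
RR = 0.34800/0.29825 = 1.16682
AR% = (RR − 1)/RR × 100 = (1.16682 − 1)/1.16682 × 100 = 14.2972%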